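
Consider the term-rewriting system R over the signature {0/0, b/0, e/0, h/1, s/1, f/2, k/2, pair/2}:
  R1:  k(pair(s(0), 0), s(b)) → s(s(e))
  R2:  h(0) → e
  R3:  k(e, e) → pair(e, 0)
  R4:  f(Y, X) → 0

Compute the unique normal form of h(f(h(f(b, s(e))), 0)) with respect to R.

e

1. h(f(h(f(b, s(e))), 0))  →  h(0)   [R4 at 1]
2. h(0)  →  e   [R2 at ε]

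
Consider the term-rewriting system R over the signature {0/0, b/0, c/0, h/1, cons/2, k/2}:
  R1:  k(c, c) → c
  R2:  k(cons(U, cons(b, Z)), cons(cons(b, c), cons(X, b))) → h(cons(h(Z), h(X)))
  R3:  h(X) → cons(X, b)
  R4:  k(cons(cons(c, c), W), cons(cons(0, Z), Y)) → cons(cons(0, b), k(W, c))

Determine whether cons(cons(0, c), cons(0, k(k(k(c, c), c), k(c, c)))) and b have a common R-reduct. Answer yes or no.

Reduce t₁ = cons(cons(0, c), cons(0, k(k(k(c, c), c), k(c, c)))):
1. cons(cons(0, c), cons(0, k(k(k(c, c), c), k(c, c))))  →  cons(cons(0, c), cons(0, k(k(c, c), k(c, c))))   [R1 at 2.2.1.1]
2. cons(cons(0, c), cons(0, k(k(c, c), k(c, c))))  →  cons(cons(0, c), cons(0, k(c, k(c, c))))   [R1 at 2.2.1]
3. cons(cons(0, c), cons(0, k(c, k(c, c))))  →  cons(cons(0, c), cons(0, k(c, c)))   [R1 at 2.2.2]
4. cons(cons(0, c), cons(0, k(c, c)))  →  cons(cons(0, c), cons(0, c))   [R1 at 2.2]

Reduce t₂ = b:

no — NF(t₁) = cons(cons(0, c), cons(0, c)), NF(t₂) = b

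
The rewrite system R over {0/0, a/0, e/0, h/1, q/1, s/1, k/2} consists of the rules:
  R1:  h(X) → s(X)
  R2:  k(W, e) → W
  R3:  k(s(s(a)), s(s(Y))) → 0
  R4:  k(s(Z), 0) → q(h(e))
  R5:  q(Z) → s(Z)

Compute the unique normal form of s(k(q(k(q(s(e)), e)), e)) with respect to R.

s(s(s(s(e))))

1. s(k(q(k(q(s(e)), e)), e))  →  s(q(k(q(s(e)), e)))   [R2 at 1]
2. s(q(k(q(s(e)), e)))  →  s(s(k(q(s(e)), e)))   [R5 at 1]
3. s(s(k(q(s(e)), e)))  →  s(s(q(s(e))))   [R2 at 1.1]
4. s(s(q(s(e))))  →  s(s(s(s(e))))   [R5 at 1.1]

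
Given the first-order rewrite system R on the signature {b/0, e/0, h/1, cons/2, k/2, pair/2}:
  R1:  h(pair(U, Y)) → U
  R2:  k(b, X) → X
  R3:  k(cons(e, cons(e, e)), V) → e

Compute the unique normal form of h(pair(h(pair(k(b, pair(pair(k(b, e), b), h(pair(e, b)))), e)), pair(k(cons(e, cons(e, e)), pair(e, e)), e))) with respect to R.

1. h(pair(h(pair(k(b, pair(pair(k(b, e), b), h(pair(e, b)))), e)), pair(k(cons(e, cons(e, e)), pair(e, e)), e)))  →  h(pair(k(b, pair(pair(k(b, e), b), h(pair(e, b)))), e))   [R1 at ε]
2. h(pair(k(b, pair(pair(k(b, e), b), h(pair(e, b)))), e))  →  k(b, pair(pair(k(b, e), b), h(pair(e, b))))   [R1 at ε]
3. k(b, pair(pair(k(b, e), b), h(pair(e, b))))  →  pair(pair(k(b, e), b), h(pair(e, b)))   [R2 at ε]
4. pair(pair(k(b, e), b), h(pair(e, b)))  →  pair(pair(e, b), h(pair(e, b)))   [R2 at 1.1]
5. pair(pair(e, b), h(pair(e, b)))  →  pair(pair(e, b), e)   [R1 at 2]

pair(pair(e, b), e)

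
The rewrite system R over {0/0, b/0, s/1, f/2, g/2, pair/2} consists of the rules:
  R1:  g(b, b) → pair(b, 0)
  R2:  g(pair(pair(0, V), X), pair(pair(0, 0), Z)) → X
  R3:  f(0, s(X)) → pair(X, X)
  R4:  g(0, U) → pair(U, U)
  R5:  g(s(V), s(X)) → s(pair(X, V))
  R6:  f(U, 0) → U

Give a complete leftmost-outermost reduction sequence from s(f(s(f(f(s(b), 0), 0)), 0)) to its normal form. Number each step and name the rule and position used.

s(s(s(b)))

1. s(f(s(f(f(s(b), 0), 0)), 0))  →  s(s(f(f(s(b), 0), 0)))   [R6 at 1]
2. s(s(f(f(s(b), 0), 0)))  →  s(s(f(s(b), 0)))   [R6 at 1.1]
3. s(s(f(s(b), 0)))  →  s(s(s(b)))   [R6 at 1.1]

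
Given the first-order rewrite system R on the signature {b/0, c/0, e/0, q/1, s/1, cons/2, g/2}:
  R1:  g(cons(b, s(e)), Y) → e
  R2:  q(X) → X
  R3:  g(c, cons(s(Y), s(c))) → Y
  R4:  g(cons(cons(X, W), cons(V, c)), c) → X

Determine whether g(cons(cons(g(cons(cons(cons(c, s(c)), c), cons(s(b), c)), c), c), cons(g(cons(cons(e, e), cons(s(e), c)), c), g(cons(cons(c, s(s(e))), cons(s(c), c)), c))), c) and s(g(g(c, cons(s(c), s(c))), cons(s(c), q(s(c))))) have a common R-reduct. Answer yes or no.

Reduce t₁ = g(cons(cons(g(cons(cons(cons(c, s(c)), c), cons(s(b), c)), c), c), cons(g(cons(cons(e, e), cons(s(e), c)), c), g(cons(cons(c, s(s(e))), cons(s(c), c)), c))), c):
1. g(cons(cons(g(cons(cons(cons(c, s(c)), c), cons(s(b), c)), c), c), cons(g(cons(cons(e, e), cons(s(e), c)), c), g(cons(cons(c, s(s(e))), cons(s(c), c)), c))), c)  →  g(cons(cons(cons(c, s(c)), c), cons(g(cons(cons(e, e), cons(s(e), c)), c), g(cons(cons(c, s(s(e))), cons(s(c), c)), c))), c)   [R4 at 1.1.1]
2. g(cons(cons(cons(c, s(c)), c), cons(g(cons(cons(e, e), cons(s(e), c)), c), g(cons(cons(c, s(s(e))), cons(s(c), c)), c))), c)  →  g(cons(cons(cons(c, s(c)), c), cons(e, g(cons(cons(c, s(s(e))), cons(s(c), c)), c))), c)   [R4 at 1.2.1]
3. g(cons(cons(cons(c, s(c)), c), cons(e, g(cons(cons(c, s(s(e))), cons(s(c), c)), c))), c)  →  g(cons(cons(cons(c, s(c)), c), cons(e, c)), c)   [R4 at 1.2.2]
4. g(cons(cons(cons(c, s(c)), c), cons(e, c)), c)  →  cons(c, s(c))   [R4 at ε]

Reduce t₂ = s(g(g(c, cons(s(c), s(c))), cons(s(c), q(s(c))))):
1. s(g(g(c, cons(s(c), s(c))), cons(s(c), q(s(c)))))  →  s(g(c, cons(s(c), q(s(c)))))   [R3 at 1.1]
2. s(g(c, cons(s(c), q(s(c)))))  →  s(g(c, cons(s(c), s(c))))   [R2 at 1.2.2]
3. s(g(c, cons(s(c), s(c))))  →  s(c)   [R3 at 1]

no — NF(t₁) = cons(c, s(c)), NF(t₂) = s(c)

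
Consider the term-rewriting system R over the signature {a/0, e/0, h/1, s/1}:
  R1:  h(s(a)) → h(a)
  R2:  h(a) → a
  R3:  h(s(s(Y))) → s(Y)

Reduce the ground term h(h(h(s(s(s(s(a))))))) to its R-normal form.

s(a)

1. h(h(h(s(s(s(s(a)))))))  →  h(h(s(s(s(a)))))   [R3 at 1.1]
2. h(h(s(s(s(a)))))  →  h(s(s(a)))   [R3 at 1]
3. h(s(s(a)))  →  s(a)   [R3 at ε]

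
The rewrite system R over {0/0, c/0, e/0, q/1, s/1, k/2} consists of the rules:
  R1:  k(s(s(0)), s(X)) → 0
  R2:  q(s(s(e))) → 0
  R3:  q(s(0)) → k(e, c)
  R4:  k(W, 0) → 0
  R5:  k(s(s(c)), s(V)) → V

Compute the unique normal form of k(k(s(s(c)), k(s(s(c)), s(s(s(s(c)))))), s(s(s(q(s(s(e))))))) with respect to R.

1. k(k(s(s(c)), k(s(s(c)), s(s(s(s(c)))))), s(s(s(q(s(s(e)))))))  →  k(k(s(s(c)), s(s(s(c)))), s(s(s(q(s(s(e)))))))   [R5 at 1.2]
2. k(k(s(s(c)), s(s(s(c)))), s(s(s(q(s(s(e)))))))  →  k(s(s(c)), s(s(s(q(s(s(e)))))))   [R5 at 1]
3. k(s(s(c)), s(s(s(q(s(s(e)))))))  →  s(s(q(s(s(e)))))   [R5 at ε]
4. s(s(q(s(s(e)))))  →  s(s(0))   [R2 at 1.1]

s(s(0))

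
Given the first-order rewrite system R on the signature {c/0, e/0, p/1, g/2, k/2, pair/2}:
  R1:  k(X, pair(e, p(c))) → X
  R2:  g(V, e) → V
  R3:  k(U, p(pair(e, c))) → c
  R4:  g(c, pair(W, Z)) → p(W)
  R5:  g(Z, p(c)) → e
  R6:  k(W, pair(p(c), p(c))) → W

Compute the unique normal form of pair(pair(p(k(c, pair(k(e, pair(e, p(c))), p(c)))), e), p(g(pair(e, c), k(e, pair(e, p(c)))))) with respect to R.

1. pair(pair(p(k(c, pair(k(e, pair(e, p(c))), p(c)))), e), p(g(pair(e, c), k(e, pair(e, p(c))))))  →  pair(pair(p(k(c, pair(e, p(c)))), e), p(g(pair(e, c), k(e, pair(e, p(c))))))   [R1 at 1.1.1.2.1]
2. pair(pair(p(k(c, pair(e, p(c)))), e), p(g(pair(e, c), k(e, pair(e, p(c))))))  →  pair(pair(p(c), e), p(g(pair(e, c), k(e, pair(e, p(c))))))   [R1 at 1.1.1]
3. pair(pair(p(c), e), p(g(pair(e, c), k(e, pair(e, p(c))))))  →  pair(pair(p(c), e), p(g(pair(e, c), e)))   [R1 at 2.1.2]
4. pair(pair(p(c), e), p(g(pair(e, c), e)))  →  pair(pair(p(c), e), p(pair(e, c)))   [R2 at 2.1]

pair(pair(p(c), e), p(pair(e, c)))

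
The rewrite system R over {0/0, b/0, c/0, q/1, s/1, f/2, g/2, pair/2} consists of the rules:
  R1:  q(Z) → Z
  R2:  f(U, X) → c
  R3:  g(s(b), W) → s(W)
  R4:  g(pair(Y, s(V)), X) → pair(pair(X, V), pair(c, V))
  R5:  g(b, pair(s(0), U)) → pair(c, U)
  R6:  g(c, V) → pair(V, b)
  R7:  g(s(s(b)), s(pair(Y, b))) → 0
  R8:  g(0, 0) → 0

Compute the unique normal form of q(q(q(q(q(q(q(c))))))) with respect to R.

c

1. q(q(q(q(q(q(q(c)))))))  →  q(q(q(q(q(q(c))))))   [R1 at ε]
2. q(q(q(q(q(q(c))))))  →  q(q(q(q(q(c)))))   [R1 at ε]
3. q(q(q(q(q(c)))))  →  q(q(q(q(c))))   [R1 at ε]
4. q(q(q(q(c))))  →  q(q(q(c)))   [R1 at ε]
5. q(q(q(c)))  →  q(q(c))   [R1 at ε]
6. q(q(c))  →  q(c)   [R1 at ε]
7. q(c)  →  c   [R1 at ε]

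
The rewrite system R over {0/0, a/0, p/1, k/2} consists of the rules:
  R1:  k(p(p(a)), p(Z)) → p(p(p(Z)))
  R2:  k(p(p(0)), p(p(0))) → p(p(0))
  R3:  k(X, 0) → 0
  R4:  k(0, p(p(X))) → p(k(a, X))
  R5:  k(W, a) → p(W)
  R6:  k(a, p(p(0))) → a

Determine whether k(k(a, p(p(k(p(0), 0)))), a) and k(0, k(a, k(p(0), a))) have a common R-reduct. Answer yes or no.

Reduce t₁ = k(k(a, p(p(k(p(0), 0)))), a):
1. k(k(a, p(p(k(p(0), 0)))), a)  →  p(k(a, p(p(k(p(0), 0)))))   [R5 at ε]
2. p(k(a, p(p(k(p(0), 0)))))  →  p(k(a, p(p(0))))   [R3 at 1.2.1.1]
3. p(k(a, p(p(0))))  →  p(a)   [R6 at 1]

Reduce t₂ = k(0, k(a, k(p(0), a))):
1. k(0, k(a, k(p(0), a)))  →  k(0, k(a, p(p(0))))   [R5 at 2.2]
2. k(0, k(a, p(p(0))))  →  k(0, a)   [R6 at 2]
3. k(0, a)  →  p(0)   [R5 at ε]

no — NF(t₁) = p(a), NF(t₂) = p(0)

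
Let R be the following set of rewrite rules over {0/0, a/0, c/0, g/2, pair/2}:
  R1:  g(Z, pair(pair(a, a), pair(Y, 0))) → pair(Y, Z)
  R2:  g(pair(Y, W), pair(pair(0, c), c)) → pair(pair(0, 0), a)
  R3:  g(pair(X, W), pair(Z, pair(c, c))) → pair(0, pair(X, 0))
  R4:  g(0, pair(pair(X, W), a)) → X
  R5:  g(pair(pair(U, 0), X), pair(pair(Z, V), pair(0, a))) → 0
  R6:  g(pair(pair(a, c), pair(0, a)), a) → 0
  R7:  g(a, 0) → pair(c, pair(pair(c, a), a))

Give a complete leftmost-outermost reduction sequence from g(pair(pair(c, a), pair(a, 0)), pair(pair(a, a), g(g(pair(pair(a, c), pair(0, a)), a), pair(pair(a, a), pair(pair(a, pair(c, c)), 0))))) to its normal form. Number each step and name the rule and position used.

1. g(pair(pair(c, a), pair(a, 0)), pair(pair(a, a), g(g(pair(pair(a, c), pair(0, a)), a), pair(pair(a, a), pair(pair(a, pair(c, c)), 0)))))  →  g(pair(pair(c, a), pair(a, 0)), pair(pair(a, a), pair(pair(a, pair(c, c)), g(pair(pair(a, c), pair(0, a)), a))))   [R1 at 2.2]
2. g(pair(pair(c, a), pair(a, 0)), pair(pair(a, a), pair(pair(a, pair(c, c)), g(pair(pair(a, c), pair(0, a)), a))))  →  g(pair(pair(c, a), pair(a, 0)), pair(pair(a, a), pair(pair(a, pair(c, c)), 0)))   [R6 at 2.2.2]
3. g(pair(pair(c, a), pair(a, 0)), pair(pair(a, a), pair(pair(a, pair(c, c)), 0)))  →  pair(pair(a, pair(c, c)), pair(pair(c, a), pair(a, 0)))   [R1 at ε]

pair(pair(a, pair(c, c)), pair(pair(c, a), pair(a, 0)))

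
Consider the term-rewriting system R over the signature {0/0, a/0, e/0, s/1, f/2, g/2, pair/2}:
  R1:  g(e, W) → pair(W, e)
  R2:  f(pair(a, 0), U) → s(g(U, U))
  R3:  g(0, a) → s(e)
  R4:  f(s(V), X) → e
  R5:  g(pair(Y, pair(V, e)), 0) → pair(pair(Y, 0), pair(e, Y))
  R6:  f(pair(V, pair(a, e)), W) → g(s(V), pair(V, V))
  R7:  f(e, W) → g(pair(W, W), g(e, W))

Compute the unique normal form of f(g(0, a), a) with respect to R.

1. f(g(0, a), a)  →  f(s(e), a)   [R3 at 1]
2. f(s(e), a)  →  e   [R4 at ε]

e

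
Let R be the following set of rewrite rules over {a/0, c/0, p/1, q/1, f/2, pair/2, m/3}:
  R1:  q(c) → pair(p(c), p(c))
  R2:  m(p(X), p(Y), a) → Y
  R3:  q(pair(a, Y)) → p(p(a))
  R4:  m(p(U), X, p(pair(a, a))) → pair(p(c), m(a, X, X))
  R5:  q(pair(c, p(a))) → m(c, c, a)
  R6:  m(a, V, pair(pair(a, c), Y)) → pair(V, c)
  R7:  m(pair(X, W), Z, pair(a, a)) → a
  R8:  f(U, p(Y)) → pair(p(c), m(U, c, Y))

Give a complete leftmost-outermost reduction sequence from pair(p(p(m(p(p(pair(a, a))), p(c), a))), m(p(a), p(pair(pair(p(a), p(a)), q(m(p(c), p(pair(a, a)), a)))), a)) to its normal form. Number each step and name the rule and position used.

1. pair(p(p(m(p(p(pair(a, a))), p(c), a))), m(p(a), p(pair(pair(p(a), p(a)), q(m(p(c), p(pair(a, a)), a)))), a))  →  pair(p(p(c)), m(p(a), p(pair(pair(p(a), p(a)), q(m(p(c), p(pair(a, a)), a)))), a))   [R2 at 1.1.1]
2. pair(p(p(c)), m(p(a), p(pair(pair(p(a), p(a)), q(m(p(c), p(pair(a, a)), a)))), a))  →  pair(p(p(c)), pair(pair(p(a), p(a)), q(m(p(c), p(pair(a, a)), a))))   [R2 at 2]
3. pair(p(p(c)), pair(pair(p(a), p(a)), q(m(p(c), p(pair(a, a)), a))))  →  pair(p(p(c)), pair(pair(p(a), p(a)), q(pair(a, a))))   [R2 at 2.2.1]
4. pair(p(p(c)), pair(pair(p(a), p(a)), q(pair(a, a))))  →  pair(p(p(c)), pair(pair(p(a), p(a)), p(p(a))))   [R3 at 2.2]

pair(p(p(c)), pair(pair(p(a), p(a)), p(p(a))))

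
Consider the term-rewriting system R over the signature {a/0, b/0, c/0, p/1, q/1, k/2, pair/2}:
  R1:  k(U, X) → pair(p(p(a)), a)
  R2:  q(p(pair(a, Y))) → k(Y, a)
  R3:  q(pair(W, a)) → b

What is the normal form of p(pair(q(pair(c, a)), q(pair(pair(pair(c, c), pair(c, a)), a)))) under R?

1. p(pair(q(pair(c, a)), q(pair(pair(pair(c, c), pair(c, a)), a))))  →  p(pair(b, q(pair(pair(pair(c, c), pair(c, a)), a))))   [R3 at 1.1]
2. p(pair(b, q(pair(pair(pair(c, c), pair(c, a)), a))))  →  p(pair(b, b))   [R3 at 1.2]

p(pair(b, b))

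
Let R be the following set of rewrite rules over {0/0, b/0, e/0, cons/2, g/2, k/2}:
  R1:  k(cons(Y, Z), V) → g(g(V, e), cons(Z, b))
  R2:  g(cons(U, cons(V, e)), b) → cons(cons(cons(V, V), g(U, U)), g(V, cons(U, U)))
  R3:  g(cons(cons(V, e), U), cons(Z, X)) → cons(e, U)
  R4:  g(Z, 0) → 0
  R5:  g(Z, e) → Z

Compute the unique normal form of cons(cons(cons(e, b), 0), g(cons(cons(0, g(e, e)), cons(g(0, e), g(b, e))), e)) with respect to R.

cons(cons(cons(e, b), 0), cons(cons(0, e), cons(0, b)))

1. cons(cons(cons(e, b), 0), g(cons(cons(0, g(e, e)), cons(g(0, e), g(b, e))), e))  →  cons(cons(cons(e, b), 0), cons(cons(0, g(e, e)), cons(g(0, e), g(b, e))))   [R5 at 2]
2. cons(cons(cons(e, b), 0), cons(cons(0, g(e, e)), cons(g(0, e), g(b, e))))  →  cons(cons(cons(e, b), 0), cons(cons(0, e), cons(g(0, e), g(b, e))))   [R5 at 2.1.2]
3. cons(cons(cons(e, b), 0), cons(cons(0, e), cons(g(0, e), g(b, e))))  →  cons(cons(cons(e, b), 0), cons(cons(0, e), cons(0, g(b, e))))   [R5 at 2.2.1]
4. cons(cons(cons(e, b), 0), cons(cons(0, e), cons(0, g(b, e))))  →  cons(cons(cons(e, b), 0), cons(cons(0, e), cons(0, b)))   [R5 at 2.2.2]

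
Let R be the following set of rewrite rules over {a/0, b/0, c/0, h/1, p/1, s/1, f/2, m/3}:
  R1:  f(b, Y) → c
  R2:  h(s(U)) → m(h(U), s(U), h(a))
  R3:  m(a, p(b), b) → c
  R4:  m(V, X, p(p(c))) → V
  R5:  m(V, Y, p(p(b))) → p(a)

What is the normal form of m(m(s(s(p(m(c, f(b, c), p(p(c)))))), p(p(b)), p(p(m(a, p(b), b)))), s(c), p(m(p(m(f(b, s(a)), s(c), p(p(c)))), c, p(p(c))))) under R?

1. m(m(s(s(p(m(c, f(b, c), p(p(c)))))), p(p(b)), p(p(m(a, p(b), b)))), s(c), p(m(p(m(f(b, s(a)), s(c), p(p(c)))), c, p(p(c)))))  →  m(m(s(s(p(c))), p(p(b)), p(p(m(a, p(b), b)))), s(c), p(m(p(m(f(b, s(a)), s(c), p(p(c)))), c, p(p(c)))))   [R4 at 1.1.1.1.1]
2. m(m(s(s(p(c))), p(p(b)), p(p(m(a, p(b), b)))), s(c), p(m(p(m(f(b, s(a)), s(c), p(p(c)))), c, p(p(c)))))  →  m(m(s(s(p(c))), p(p(b)), p(p(c))), s(c), p(m(p(m(f(b, s(a)), s(c), p(p(c)))), c, p(p(c)))))   [R3 at 1.3.1.1]
3. m(m(s(s(p(c))), p(p(b)), p(p(c))), s(c), p(m(p(m(f(b, s(a)), s(c), p(p(c)))), c, p(p(c)))))  →  m(s(s(p(c))), s(c), p(m(p(m(f(b, s(a)), s(c), p(p(c)))), c, p(p(c)))))   [R4 at 1]
4. m(s(s(p(c))), s(c), p(m(p(m(f(b, s(a)), s(c), p(p(c)))), c, p(p(c)))))  →  m(s(s(p(c))), s(c), p(p(m(f(b, s(a)), s(c), p(p(c))))))   [R4 at 3.1]
5. m(s(s(p(c))), s(c), p(p(m(f(b, s(a)), s(c), p(p(c))))))  →  m(s(s(p(c))), s(c), p(p(f(b, s(a)))))   [R4 at 3.1.1]
6. m(s(s(p(c))), s(c), p(p(f(b, s(a)))))  →  m(s(s(p(c))), s(c), p(p(c)))   [R1 at 3.1.1]
7. m(s(s(p(c))), s(c), p(p(c)))  →  s(s(p(c)))   [R4 at ε]

s(s(p(c)))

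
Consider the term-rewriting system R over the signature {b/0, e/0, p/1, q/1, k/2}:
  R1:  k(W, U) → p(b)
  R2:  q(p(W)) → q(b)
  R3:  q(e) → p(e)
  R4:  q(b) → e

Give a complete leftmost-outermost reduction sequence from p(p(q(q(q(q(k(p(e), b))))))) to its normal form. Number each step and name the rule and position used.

p(p(p(e)))

1. p(p(q(q(q(q(k(p(e), b)))))))  →  p(p(q(q(q(q(p(b)))))))   [R1 at 1.1.1.1.1.1]
2. p(p(q(q(q(q(p(b)))))))  →  p(p(q(q(q(q(b))))))   [R2 at 1.1.1.1.1]
3. p(p(q(q(q(q(b))))))  →  p(p(q(q(q(e)))))   [R4 at 1.1.1.1.1]
4. p(p(q(q(q(e)))))  →  p(p(q(q(p(e)))))   [R3 at 1.1.1.1]
5. p(p(q(q(p(e)))))  →  p(p(q(q(b))))   [R2 at 1.1.1]
6. p(p(q(q(b))))  →  p(p(q(e)))   [R4 at 1.1.1]
7. p(p(q(e)))  →  p(p(p(e)))   [R3 at 1.1]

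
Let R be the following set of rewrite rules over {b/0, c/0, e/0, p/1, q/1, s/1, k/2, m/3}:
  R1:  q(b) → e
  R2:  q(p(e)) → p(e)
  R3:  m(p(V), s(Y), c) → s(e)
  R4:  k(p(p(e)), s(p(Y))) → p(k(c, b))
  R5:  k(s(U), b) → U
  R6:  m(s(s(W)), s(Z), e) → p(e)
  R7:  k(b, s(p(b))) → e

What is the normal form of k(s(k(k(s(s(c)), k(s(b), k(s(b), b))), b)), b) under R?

1. k(s(k(k(s(s(c)), k(s(b), k(s(b), b))), b)), b)  →  k(k(s(s(c)), k(s(b), k(s(b), b))), b)   [R5 at ε]
2. k(k(s(s(c)), k(s(b), k(s(b), b))), b)  →  k(k(s(s(c)), k(s(b), b)), b)   [R5 at 1.2.2]
3. k(k(s(s(c)), k(s(b), b)), b)  →  k(k(s(s(c)), b), b)   [R5 at 1.2]
4. k(k(s(s(c)), b), b)  →  k(s(c), b)   [R5 at 1]
5. k(s(c), b)  →  c   [R5 at ε]

c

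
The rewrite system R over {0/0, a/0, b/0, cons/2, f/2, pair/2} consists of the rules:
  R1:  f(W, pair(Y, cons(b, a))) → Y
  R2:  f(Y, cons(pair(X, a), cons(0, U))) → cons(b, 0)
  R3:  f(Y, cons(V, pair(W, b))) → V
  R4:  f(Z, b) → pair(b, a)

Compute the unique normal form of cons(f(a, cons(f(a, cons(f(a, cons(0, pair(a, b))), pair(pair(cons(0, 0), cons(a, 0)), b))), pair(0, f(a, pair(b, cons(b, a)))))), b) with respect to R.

cons(0, b)

1. cons(f(a, cons(f(a, cons(f(a, cons(0, pair(a, b))), pair(pair(cons(0, 0), cons(a, 0)), b))), pair(0, f(a, pair(b, cons(b, a)))))), b)  →  cons(f(a, cons(f(a, cons(0, pair(a, b))), pair(0, f(a, pair(b, cons(b, a)))))), b)   [R3 at 1.2.1]
2. cons(f(a, cons(f(a, cons(0, pair(a, b))), pair(0, f(a, pair(b, cons(b, a)))))), b)  →  cons(f(a, cons(0, pair(0, f(a, pair(b, cons(b, a)))))), b)   [R3 at 1.2.1]
3. cons(f(a, cons(0, pair(0, f(a, pair(b, cons(b, a)))))), b)  →  cons(f(a, cons(0, pair(0, b))), b)   [R1 at 1.2.2.2]
4. cons(f(a, cons(0, pair(0, b))), b)  →  cons(0, b)   [R3 at 1]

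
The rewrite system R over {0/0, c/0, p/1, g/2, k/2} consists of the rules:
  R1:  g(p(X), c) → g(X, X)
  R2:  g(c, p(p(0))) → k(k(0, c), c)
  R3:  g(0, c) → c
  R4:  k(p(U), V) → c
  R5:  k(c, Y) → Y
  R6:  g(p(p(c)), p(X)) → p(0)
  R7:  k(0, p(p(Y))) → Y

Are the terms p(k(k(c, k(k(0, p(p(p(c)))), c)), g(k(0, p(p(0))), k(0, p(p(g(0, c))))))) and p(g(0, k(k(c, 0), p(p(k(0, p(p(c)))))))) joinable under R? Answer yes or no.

Reduce t₁ = p(k(k(c, k(k(0, p(p(p(c)))), c)), g(k(0, p(p(0))), k(0, p(p(g(0, c))))))):
1. p(k(k(c, k(k(0, p(p(p(c)))), c)), g(k(0, p(p(0))), k(0, p(p(g(0, c)))))))  →  p(k(k(k(0, p(p(p(c)))), c), g(k(0, p(p(0))), k(0, p(p(g(0, c)))))))   [R5 at 1.1]
2. p(k(k(k(0, p(p(p(c)))), c), g(k(0, p(p(0))), k(0, p(p(g(0, c)))))))  →  p(k(k(p(c), c), g(k(0, p(p(0))), k(0, p(p(g(0, c)))))))   [R7 at 1.1.1]
3. p(k(k(p(c), c), g(k(0, p(p(0))), k(0, p(p(g(0, c)))))))  →  p(k(c, g(k(0, p(p(0))), k(0, p(p(g(0, c)))))))   [R4 at 1.1]
4. p(k(c, g(k(0, p(p(0))), k(0, p(p(g(0, c)))))))  →  p(g(k(0, p(p(0))), k(0, p(p(g(0, c))))))   [R5 at 1]
5. p(g(k(0, p(p(0))), k(0, p(p(g(0, c))))))  →  p(g(0, k(0, p(p(g(0, c))))))   [R7 at 1.1]
6. p(g(0, k(0, p(p(g(0, c))))))  →  p(g(0, g(0, c)))   [R7 at 1.2]
7. p(g(0, g(0, c)))  →  p(g(0, c))   [R3 at 1.2]
8. p(g(0, c))  →  p(c)   [R3 at 1]

Reduce t₂ = p(g(0, k(k(c, 0), p(p(k(0, p(p(c)))))))):
1. p(g(0, k(k(c, 0), p(p(k(0, p(p(c))))))))  →  p(g(0, k(0, p(p(k(0, p(p(c))))))))   [R5 at 1.2.1]
2. p(g(0, k(0, p(p(k(0, p(p(c))))))))  →  p(g(0, k(0, p(p(c)))))   [R7 at 1.2]
3. p(g(0, k(0, p(p(c)))))  →  p(g(0, c))   [R7 at 1.2]
4. p(g(0, c))  →  p(c)   [R3 at 1]

yes — NF(t₁) = p(c), NF(t₂) = p(c)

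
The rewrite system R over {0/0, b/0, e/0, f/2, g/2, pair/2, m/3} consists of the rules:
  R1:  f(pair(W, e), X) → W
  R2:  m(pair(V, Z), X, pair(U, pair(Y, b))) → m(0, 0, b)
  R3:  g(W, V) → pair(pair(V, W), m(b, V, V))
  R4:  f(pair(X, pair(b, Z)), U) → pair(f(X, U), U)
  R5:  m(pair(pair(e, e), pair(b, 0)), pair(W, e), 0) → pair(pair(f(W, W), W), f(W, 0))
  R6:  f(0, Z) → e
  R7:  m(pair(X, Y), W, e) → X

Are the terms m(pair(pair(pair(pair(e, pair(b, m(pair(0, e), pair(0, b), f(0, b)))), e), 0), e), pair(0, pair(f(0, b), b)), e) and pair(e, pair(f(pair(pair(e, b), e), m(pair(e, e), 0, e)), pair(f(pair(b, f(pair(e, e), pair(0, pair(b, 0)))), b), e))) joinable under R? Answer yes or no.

Reduce t₁ = m(pair(pair(pair(pair(e, pair(b, m(pair(0, e), pair(0, b), f(0, b)))), e), 0), e), pair(0, pair(f(0, b), b)), e):
1. m(pair(pair(pair(pair(e, pair(b, m(pair(0, e), pair(0, b), f(0, b)))), e), 0), e), pair(0, pair(f(0, b), b)), e)  →  pair(pair(pair(e, pair(b, m(pair(0, e), pair(0, b), f(0, b)))), e), 0)   [R7 at ε]
2. pair(pair(pair(e, pair(b, m(pair(0, e), pair(0, b), f(0, b)))), e), 0)  →  pair(pair(pair(e, pair(b, m(pair(0, e), pair(0, b), e))), e), 0)   [R6 at 1.1.2.2.3]
3. pair(pair(pair(e, pair(b, m(pair(0, e), pair(0, b), e))), e), 0)  →  pair(pair(pair(e, pair(b, 0)), e), 0)   [R7 at 1.1.2.2]

Reduce t₂ = pair(e, pair(f(pair(pair(e, b), e), m(pair(e, e), 0, e)), pair(f(pair(b, f(pair(e, e), pair(0, pair(b, 0)))), b), e))):
1. pair(e, pair(f(pair(pair(e, b), e), m(pair(e, e), 0, e)), pair(f(pair(b, f(pair(e, e), pair(0, pair(b, 0)))), b), e)))  →  pair(e, pair(pair(e, b), pair(f(pair(b, f(pair(e, e), pair(0, pair(b, 0)))), b), e)))   [R1 at 2.1]
2. pair(e, pair(pair(e, b), pair(f(pair(b, f(pair(e, e), pair(0, pair(b, 0)))), b), e)))  →  pair(e, pair(pair(e, b), pair(f(pair(b, e), b), e)))   [R1 at 2.2.1.1.2]
3. pair(e, pair(pair(e, b), pair(f(pair(b, e), b), e)))  →  pair(e, pair(pair(e, b), pair(b, e)))   [R1 at 2.2.1]

no — NF(t₁) = pair(pair(pair(e, pair(b, 0)), e), 0), NF(t₂) = pair(e, pair(pair(e, b), pair(b, e)))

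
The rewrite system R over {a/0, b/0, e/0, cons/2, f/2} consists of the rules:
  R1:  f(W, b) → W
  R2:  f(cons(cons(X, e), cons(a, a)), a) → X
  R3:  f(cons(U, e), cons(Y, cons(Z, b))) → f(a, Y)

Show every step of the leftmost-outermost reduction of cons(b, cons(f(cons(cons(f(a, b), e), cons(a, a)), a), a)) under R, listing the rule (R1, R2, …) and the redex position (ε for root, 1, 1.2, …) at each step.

1. cons(b, cons(f(cons(cons(f(a, b), e), cons(a, a)), a), a))  →  cons(b, cons(f(a, b), a))   [R2 at 2.1]
2. cons(b, cons(f(a, b), a))  →  cons(b, cons(a, a))   [R1 at 2.1]

cons(b, cons(a, a))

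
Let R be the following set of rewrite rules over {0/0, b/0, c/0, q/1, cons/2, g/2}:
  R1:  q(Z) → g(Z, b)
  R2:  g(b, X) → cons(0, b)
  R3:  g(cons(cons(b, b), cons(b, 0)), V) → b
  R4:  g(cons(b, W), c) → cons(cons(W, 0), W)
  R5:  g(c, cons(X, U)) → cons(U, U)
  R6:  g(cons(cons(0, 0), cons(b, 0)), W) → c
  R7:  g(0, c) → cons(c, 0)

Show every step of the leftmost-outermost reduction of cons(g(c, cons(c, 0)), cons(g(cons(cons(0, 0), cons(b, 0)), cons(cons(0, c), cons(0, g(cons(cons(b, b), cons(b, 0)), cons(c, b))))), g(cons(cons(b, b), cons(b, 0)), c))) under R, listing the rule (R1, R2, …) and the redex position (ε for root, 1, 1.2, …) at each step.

cons(cons(0, 0), cons(c, b))

1. cons(g(c, cons(c, 0)), cons(g(cons(cons(0, 0), cons(b, 0)), cons(cons(0, c), cons(0, g(cons(cons(b, b), cons(b, 0)), cons(c, b))))), g(cons(cons(b, b), cons(b, 0)), c)))  →  cons(cons(0, 0), cons(g(cons(cons(0, 0), cons(b, 0)), cons(cons(0, c), cons(0, g(cons(cons(b, b), cons(b, 0)), cons(c, b))))), g(cons(cons(b, b), cons(b, 0)), c)))   [R5 at 1]
2. cons(cons(0, 0), cons(g(cons(cons(0, 0), cons(b, 0)), cons(cons(0, c), cons(0, g(cons(cons(b, b), cons(b, 0)), cons(c, b))))), g(cons(cons(b, b), cons(b, 0)), c)))  →  cons(cons(0, 0), cons(c, g(cons(cons(b, b), cons(b, 0)), c)))   [R6 at 2.1]
3. cons(cons(0, 0), cons(c, g(cons(cons(b, b), cons(b, 0)), c)))  →  cons(cons(0, 0), cons(c, b))   [R3 at 2.2]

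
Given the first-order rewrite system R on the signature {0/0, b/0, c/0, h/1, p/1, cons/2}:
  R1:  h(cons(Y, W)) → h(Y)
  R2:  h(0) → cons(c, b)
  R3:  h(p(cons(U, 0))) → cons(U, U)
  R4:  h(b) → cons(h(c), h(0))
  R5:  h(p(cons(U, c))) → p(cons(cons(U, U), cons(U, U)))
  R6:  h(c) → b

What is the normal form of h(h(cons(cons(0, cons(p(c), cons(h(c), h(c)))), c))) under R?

b

1. h(h(cons(cons(0, cons(p(c), cons(h(c), h(c)))), c)))  →  h(h(cons(0, cons(p(c), cons(h(c), h(c))))))   [R1 at 1]
2. h(h(cons(0, cons(p(c), cons(h(c), h(c))))))  →  h(h(0))   [R1 at 1]
3. h(h(0))  →  h(cons(c, b))   [R2 at 1]
4. h(cons(c, b))  →  h(c)   [R1 at ε]
5. h(c)  →  b   [R6 at ε]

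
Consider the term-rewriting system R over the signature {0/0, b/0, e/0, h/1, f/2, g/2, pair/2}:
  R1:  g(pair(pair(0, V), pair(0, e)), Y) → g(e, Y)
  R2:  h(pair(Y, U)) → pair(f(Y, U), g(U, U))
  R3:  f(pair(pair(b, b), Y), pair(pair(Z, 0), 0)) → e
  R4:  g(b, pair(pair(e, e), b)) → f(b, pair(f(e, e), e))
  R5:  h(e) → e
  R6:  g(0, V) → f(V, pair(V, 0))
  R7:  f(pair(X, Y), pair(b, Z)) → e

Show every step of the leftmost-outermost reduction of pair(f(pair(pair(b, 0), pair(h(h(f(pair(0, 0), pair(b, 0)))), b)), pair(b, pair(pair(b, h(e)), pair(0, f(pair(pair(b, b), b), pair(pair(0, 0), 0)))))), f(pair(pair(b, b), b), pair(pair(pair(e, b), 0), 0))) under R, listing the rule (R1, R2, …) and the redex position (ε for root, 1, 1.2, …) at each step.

1. pair(f(pair(pair(b, 0), pair(h(h(f(pair(0, 0), pair(b, 0)))), b)), pair(b, pair(pair(b, h(e)), pair(0, f(pair(pair(b, b), b), pair(pair(0, 0), 0)))))), f(pair(pair(b, b), b), pair(pair(pair(e, b), 0), 0)))  →  pair(e, f(pair(pair(b, b), b), pair(pair(pair(e, b), 0), 0)))   [R7 at 1]
2. pair(e, f(pair(pair(b, b), b), pair(pair(pair(e, b), 0), 0)))  →  pair(e, e)   [R3 at 2]

pair(e, e)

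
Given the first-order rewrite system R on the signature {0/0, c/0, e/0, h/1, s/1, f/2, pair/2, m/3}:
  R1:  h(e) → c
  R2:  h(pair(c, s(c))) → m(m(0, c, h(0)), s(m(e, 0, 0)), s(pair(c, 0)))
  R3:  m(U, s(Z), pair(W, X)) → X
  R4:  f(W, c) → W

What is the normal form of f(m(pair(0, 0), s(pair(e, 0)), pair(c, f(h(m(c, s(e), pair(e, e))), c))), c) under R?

1. f(m(pair(0, 0), s(pair(e, 0)), pair(c, f(h(m(c, s(e), pair(e, e))), c))), c)  →  m(pair(0, 0), s(pair(e, 0)), pair(c, f(h(m(c, s(e), pair(e, e))), c)))   [R4 at ε]
2. m(pair(0, 0), s(pair(e, 0)), pair(c, f(h(m(c, s(e), pair(e, e))), c)))  →  f(h(m(c, s(e), pair(e, e))), c)   [R3 at ε]
3. f(h(m(c, s(e), pair(e, e))), c)  →  h(m(c, s(e), pair(e, e)))   [R4 at ε]
4. h(m(c, s(e), pair(e, e)))  →  h(e)   [R3 at 1]
5. h(e)  →  c   [R1 at ε]

c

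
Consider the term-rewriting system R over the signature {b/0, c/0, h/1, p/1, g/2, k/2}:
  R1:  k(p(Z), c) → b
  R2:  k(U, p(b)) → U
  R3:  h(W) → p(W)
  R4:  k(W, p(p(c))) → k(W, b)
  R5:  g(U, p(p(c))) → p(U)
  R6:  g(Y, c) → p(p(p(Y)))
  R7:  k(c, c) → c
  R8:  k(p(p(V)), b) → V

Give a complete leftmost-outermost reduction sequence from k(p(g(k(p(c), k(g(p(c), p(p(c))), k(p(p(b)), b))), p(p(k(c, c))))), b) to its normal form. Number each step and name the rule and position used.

b

1. k(p(g(k(p(c), k(g(p(c), p(p(c))), k(p(p(b)), b))), p(p(k(c, c))))), b)  →  k(p(g(k(p(c), k(p(p(c)), k(p(p(b)), b))), p(p(k(c, c))))), b)   [R5 at 1.1.1.2.1]
2. k(p(g(k(p(c), k(p(p(c)), k(p(p(b)), b))), p(p(k(c, c))))), b)  →  k(p(g(k(p(c), k(p(p(c)), b)), p(p(k(c, c))))), b)   [R8 at 1.1.1.2.2]
3. k(p(g(k(p(c), k(p(p(c)), b)), p(p(k(c, c))))), b)  →  k(p(g(k(p(c), c), p(p(k(c, c))))), b)   [R8 at 1.1.1.2]
4. k(p(g(k(p(c), c), p(p(k(c, c))))), b)  →  k(p(g(b, p(p(k(c, c))))), b)   [R1 at 1.1.1]
5. k(p(g(b, p(p(k(c, c))))), b)  →  k(p(g(b, p(p(c)))), b)   [R7 at 1.1.2.1.1]
6. k(p(g(b, p(p(c)))), b)  →  k(p(p(b)), b)   [R5 at 1.1]
7. k(p(p(b)), b)  →  b   [R8 at ε]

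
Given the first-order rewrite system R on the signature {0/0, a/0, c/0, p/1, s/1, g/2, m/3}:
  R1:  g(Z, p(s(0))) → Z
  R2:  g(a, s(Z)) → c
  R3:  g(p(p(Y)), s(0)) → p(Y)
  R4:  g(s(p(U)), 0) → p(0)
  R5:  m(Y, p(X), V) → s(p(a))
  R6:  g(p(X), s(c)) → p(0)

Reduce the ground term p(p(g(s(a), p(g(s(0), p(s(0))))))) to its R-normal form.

p(p(s(a)))

1. p(p(g(s(a), p(g(s(0), p(s(0)))))))  →  p(p(g(s(a), p(s(0)))))   [R1 at 1.1.2.1]
2. p(p(g(s(a), p(s(0)))))  →  p(p(s(a)))   [R1 at 1.1]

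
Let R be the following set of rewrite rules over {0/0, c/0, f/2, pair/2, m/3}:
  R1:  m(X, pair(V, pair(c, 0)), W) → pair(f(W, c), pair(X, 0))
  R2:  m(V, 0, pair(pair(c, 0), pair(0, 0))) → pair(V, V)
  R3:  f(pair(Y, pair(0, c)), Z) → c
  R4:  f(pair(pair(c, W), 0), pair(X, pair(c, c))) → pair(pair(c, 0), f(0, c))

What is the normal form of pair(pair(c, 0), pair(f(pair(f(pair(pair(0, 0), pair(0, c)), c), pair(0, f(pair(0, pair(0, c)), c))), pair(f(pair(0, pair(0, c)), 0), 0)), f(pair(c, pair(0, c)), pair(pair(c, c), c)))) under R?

pair(pair(c, 0), pair(c, c))

1. pair(pair(c, 0), pair(f(pair(f(pair(pair(0, 0), pair(0, c)), c), pair(0, f(pair(0, pair(0, c)), c))), pair(f(pair(0, pair(0, c)), 0), 0)), f(pair(c, pair(0, c)), pair(pair(c, c), c))))  →  pair(pair(c, 0), pair(f(pair(c, pair(0, f(pair(0, pair(0, c)), c))), pair(f(pair(0, pair(0, c)), 0), 0)), f(pair(c, pair(0, c)), pair(pair(c, c), c))))   [R3 at 2.1.1.1]
2. pair(pair(c, 0), pair(f(pair(c, pair(0, f(pair(0, pair(0, c)), c))), pair(f(pair(0, pair(0, c)), 0), 0)), f(pair(c, pair(0, c)), pair(pair(c, c), c))))  →  pair(pair(c, 0), pair(f(pair(c, pair(0, c)), pair(f(pair(0, pair(0, c)), 0), 0)), f(pair(c, pair(0, c)), pair(pair(c, c), c))))   [R3 at 2.1.1.2.2]
3. pair(pair(c, 0), pair(f(pair(c, pair(0, c)), pair(f(pair(0, pair(0, c)), 0), 0)), f(pair(c, pair(0, c)), pair(pair(c, c), c))))  →  pair(pair(c, 0), pair(c, f(pair(c, pair(0, c)), pair(pair(c, c), c))))   [R3 at 2.1]
4. pair(pair(c, 0), pair(c, f(pair(c, pair(0, c)), pair(pair(c, c), c))))  →  pair(pair(c, 0), pair(c, c))   [R3 at 2.2]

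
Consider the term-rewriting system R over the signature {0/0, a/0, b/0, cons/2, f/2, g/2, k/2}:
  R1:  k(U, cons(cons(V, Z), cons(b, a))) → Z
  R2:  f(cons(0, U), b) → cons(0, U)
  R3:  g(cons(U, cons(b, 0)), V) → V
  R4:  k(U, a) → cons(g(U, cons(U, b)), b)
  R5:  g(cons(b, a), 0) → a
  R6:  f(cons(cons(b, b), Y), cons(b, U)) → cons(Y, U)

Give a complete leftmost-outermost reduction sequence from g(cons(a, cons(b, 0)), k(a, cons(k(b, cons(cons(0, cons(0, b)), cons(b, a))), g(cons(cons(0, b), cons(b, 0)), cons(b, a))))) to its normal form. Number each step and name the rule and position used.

1. g(cons(a, cons(b, 0)), k(a, cons(k(b, cons(cons(0, cons(0, b)), cons(b, a))), g(cons(cons(0, b), cons(b, 0)), cons(b, a)))))  →  k(a, cons(k(b, cons(cons(0, cons(0, b)), cons(b, a))), g(cons(cons(0, b), cons(b, 0)), cons(b, a))))   [R3 at ε]
2. k(a, cons(k(b, cons(cons(0, cons(0, b)), cons(b, a))), g(cons(cons(0, b), cons(b, 0)), cons(b, a))))  →  k(a, cons(cons(0, b), g(cons(cons(0, b), cons(b, 0)), cons(b, a))))   [R1 at 2.1]
3. k(a, cons(cons(0, b), g(cons(cons(0, b), cons(b, 0)), cons(b, a))))  →  k(a, cons(cons(0, b), cons(b, a)))   [R3 at 2.2]
4. k(a, cons(cons(0, b), cons(b, a)))  →  b   [R1 at ε]

b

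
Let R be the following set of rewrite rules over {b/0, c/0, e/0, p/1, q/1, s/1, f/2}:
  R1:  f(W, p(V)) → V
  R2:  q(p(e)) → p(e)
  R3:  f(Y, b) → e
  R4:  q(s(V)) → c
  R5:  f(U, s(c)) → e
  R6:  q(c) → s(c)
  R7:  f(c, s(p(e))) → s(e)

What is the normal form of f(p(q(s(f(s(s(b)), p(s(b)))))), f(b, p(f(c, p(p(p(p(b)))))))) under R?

1. f(p(q(s(f(s(s(b)), p(s(b)))))), f(b, p(f(c, p(p(p(p(b))))))))  →  f(p(c), f(b, p(f(c, p(p(p(p(b))))))))   [R4 at 1.1]
2. f(p(c), f(b, p(f(c, p(p(p(p(b))))))))  →  f(p(c), f(c, p(p(p(p(b))))))   [R1 at 2]
3. f(p(c), f(c, p(p(p(p(b))))))  →  f(p(c), p(p(p(b))))   [R1 at 2]
4. f(p(c), p(p(p(b))))  →  p(p(b))   [R1 at ε]

p(p(b))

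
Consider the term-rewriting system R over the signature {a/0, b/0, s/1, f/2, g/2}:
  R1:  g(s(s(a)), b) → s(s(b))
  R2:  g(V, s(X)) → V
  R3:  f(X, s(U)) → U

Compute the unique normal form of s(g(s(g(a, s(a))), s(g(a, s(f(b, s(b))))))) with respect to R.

s(s(a))

1. s(g(s(g(a, s(a))), s(g(a, s(f(b, s(b)))))))  →  s(s(g(a, s(a))))   [R2 at 1]
2. s(s(g(a, s(a))))  →  s(s(a))   [R2 at 1.1]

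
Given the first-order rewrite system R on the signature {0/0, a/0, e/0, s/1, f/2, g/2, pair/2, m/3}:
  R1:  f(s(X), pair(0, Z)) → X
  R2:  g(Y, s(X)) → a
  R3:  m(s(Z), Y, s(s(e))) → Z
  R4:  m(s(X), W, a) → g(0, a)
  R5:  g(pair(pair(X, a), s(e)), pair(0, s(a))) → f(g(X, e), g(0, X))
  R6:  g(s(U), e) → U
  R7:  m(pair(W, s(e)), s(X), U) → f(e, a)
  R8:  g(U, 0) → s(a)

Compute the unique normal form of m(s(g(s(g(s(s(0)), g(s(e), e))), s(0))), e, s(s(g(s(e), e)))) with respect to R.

1. m(s(g(s(g(s(s(0)), g(s(e), e))), s(0))), e, s(s(g(s(e), e))))  →  m(s(a), e, s(s(g(s(e), e))))   [R2 at 1.1]
2. m(s(a), e, s(s(g(s(e), e))))  →  m(s(a), e, s(s(e)))   [R6 at 3.1.1]
3. m(s(a), e, s(s(e)))  →  a   [R3 at ε]

a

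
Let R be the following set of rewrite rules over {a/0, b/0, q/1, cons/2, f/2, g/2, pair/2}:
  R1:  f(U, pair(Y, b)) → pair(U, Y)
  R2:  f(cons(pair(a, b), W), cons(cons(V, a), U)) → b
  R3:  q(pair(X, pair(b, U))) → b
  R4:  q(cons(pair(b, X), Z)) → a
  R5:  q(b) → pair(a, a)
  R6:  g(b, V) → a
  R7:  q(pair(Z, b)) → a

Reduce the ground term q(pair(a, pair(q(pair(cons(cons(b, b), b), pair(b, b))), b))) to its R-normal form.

1. q(pair(a, pair(q(pair(cons(cons(b, b), b), pair(b, b))), b)))  →  q(pair(a, pair(b, b)))   [R3 at 1.2.1]
2. q(pair(a, pair(b, b)))  →  b   [R3 at ε]

b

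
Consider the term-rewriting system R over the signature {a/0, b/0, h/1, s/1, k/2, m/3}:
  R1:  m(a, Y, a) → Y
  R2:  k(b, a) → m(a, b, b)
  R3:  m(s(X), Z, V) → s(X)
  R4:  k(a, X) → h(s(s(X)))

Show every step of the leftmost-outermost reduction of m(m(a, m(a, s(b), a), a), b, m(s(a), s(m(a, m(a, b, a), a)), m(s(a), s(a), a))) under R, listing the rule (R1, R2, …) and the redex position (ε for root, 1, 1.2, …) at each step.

1. m(m(a, m(a, s(b), a), a), b, m(s(a), s(m(a, m(a, b, a), a)), m(s(a), s(a), a)))  →  m(m(a, s(b), a), b, m(s(a), s(m(a, m(a, b, a), a)), m(s(a), s(a), a)))   [R1 at 1]
2. m(m(a, s(b), a), b, m(s(a), s(m(a, m(a, b, a), a)), m(s(a), s(a), a)))  →  m(s(b), b, m(s(a), s(m(a, m(a, b, a), a)), m(s(a), s(a), a)))   [R1 at 1]
3. m(s(b), b, m(s(a), s(m(a, m(a, b, a), a)), m(s(a), s(a), a)))  →  s(b)   [R3 at ε]

s(b)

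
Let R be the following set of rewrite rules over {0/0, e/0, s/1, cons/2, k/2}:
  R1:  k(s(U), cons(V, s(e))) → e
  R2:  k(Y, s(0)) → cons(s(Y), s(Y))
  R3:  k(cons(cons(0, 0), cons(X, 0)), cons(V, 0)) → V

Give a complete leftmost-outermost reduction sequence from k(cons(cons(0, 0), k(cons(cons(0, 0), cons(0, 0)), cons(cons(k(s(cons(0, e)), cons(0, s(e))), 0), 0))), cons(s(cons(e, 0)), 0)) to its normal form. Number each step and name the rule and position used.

1. k(cons(cons(0, 0), k(cons(cons(0, 0), cons(0, 0)), cons(cons(k(s(cons(0, e)), cons(0, s(e))), 0), 0))), cons(s(cons(e, 0)), 0))  →  k(cons(cons(0, 0), cons(k(s(cons(0, e)), cons(0, s(e))), 0)), cons(s(cons(e, 0)), 0))   [R3 at 1.2]
2. k(cons(cons(0, 0), cons(k(s(cons(0, e)), cons(0, s(e))), 0)), cons(s(cons(e, 0)), 0))  →  s(cons(e, 0))   [R3 at ε]

s(cons(e, 0))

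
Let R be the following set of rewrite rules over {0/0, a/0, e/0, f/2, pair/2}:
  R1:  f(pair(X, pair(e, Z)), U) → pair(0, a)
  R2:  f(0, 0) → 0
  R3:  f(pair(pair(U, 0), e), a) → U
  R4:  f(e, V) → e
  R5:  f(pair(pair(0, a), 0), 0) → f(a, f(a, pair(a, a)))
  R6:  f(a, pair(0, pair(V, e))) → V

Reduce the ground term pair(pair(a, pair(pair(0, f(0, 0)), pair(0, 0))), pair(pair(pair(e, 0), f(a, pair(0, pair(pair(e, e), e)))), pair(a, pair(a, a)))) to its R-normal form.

pair(pair(a, pair(pair(0, 0), pair(0, 0))), pair(pair(pair(e, 0), pair(e, e)), pair(a, pair(a, a))))

1. pair(pair(a, pair(pair(0, f(0, 0)), pair(0, 0))), pair(pair(pair(e, 0), f(a, pair(0, pair(pair(e, e), e)))), pair(a, pair(a, a))))  →  pair(pair(a, pair(pair(0, 0), pair(0, 0))), pair(pair(pair(e, 0), f(a, pair(0, pair(pair(e, e), e)))), pair(a, pair(a, a))))   [R2 at 1.2.1.2]
2. pair(pair(a, pair(pair(0, 0), pair(0, 0))), pair(pair(pair(e, 0), f(a, pair(0, pair(pair(e, e), e)))), pair(a, pair(a, a))))  →  pair(pair(a, pair(pair(0, 0), pair(0, 0))), pair(pair(pair(e, 0), pair(e, e)), pair(a, pair(a, a))))   [R6 at 2.1.2]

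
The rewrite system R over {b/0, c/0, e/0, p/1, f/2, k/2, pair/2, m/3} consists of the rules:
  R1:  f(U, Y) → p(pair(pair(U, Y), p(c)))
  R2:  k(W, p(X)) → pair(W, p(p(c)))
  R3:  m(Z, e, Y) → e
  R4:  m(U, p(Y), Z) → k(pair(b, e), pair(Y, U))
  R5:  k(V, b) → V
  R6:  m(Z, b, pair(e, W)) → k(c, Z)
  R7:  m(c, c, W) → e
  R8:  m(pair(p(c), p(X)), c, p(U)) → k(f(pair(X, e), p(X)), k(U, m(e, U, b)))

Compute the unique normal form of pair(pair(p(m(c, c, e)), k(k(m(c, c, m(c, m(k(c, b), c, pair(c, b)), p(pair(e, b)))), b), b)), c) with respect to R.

1. pair(pair(p(m(c, c, e)), k(k(m(c, c, m(c, m(k(c, b), c, pair(c, b)), p(pair(e, b)))), b), b)), c)  →  pair(pair(p(e), k(k(m(c, c, m(c, m(k(c, b), c, pair(c, b)), p(pair(e, b)))), b), b)), c)   [R7 at 1.1.1]
2. pair(pair(p(e), k(k(m(c, c, m(c, m(k(c, b), c, pair(c, b)), p(pair(e, b)))), b), b)), c)  →  pair(pair(p(e), k(m(c, c, m(c, m(k(c, b), c, pair(c, b)), p(pair(e, b)))), b)), c)   [R5 at 1.2]
3. pair(pair(p(e), k(m(c, c, m(c, m(k(c, b), c, pair(c, b)), p(pair(e, b)))), b)), c)  →  pair(pair(p(e), m(c, c, m(c, m(k(c, b), c, pair(c, b)), p(pair(e, b))))), c)   [R5 at 1.2]
4. pair(pair(p(e), m(c, c, m(c, m(k(c, b), c, pair(c, b)), p(pair(e, b))))), c)  →  pair(pair(p(e), e), c)   [R7 at 1.2]

pair(pair(p(e), e), c)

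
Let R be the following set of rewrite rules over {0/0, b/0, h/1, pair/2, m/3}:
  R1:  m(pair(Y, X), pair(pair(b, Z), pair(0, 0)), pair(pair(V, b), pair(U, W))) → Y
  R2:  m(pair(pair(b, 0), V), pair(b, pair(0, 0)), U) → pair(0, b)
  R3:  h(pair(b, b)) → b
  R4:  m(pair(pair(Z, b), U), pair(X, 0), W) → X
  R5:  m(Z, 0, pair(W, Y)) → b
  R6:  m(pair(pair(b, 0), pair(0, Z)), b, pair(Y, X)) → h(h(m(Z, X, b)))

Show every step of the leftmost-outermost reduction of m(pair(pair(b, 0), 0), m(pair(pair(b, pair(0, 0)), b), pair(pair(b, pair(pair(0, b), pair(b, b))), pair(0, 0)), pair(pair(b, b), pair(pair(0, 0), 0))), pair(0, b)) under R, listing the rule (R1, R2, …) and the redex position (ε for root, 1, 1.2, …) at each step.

1. m(pair(pair(b, 0), 0), m(pair(pair(b, pair(0, 0)), b), pair(pair(b, pair(pair(0, b), pair(b, b))), pair(0, 0)), pair(pair(b, b), pair(pair(0, 0), 0))), pair(0, b))  →  m(pair(pair(b, 0), 0), pair(b, pair(0, 0)), pair(0, b))   [R1 at 2]
2. m(pair(pair(b, 0), 0), pair(b, pair(0, 0)), pair(0, b))  →  pair(0, b)   [R2 at ε]

pair(0, b)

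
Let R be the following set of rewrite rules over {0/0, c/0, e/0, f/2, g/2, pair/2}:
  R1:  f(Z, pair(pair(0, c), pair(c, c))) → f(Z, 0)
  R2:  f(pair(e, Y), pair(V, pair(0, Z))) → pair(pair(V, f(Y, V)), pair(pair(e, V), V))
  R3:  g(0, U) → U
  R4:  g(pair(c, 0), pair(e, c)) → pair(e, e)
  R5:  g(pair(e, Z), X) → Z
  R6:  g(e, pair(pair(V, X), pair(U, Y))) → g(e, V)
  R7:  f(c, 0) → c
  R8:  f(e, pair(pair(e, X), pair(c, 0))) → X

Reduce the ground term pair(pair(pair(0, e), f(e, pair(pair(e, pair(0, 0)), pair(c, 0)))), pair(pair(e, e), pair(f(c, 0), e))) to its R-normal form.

pair(pair(pair(0, e), pair(0, 0)), pair(pair(e, e), pair(c, e)))

1. pair(pair(pair(0, e), f(e, pair(pair(e, pair(0, 0)), pair(c, 0)))), pair(pair(e, e), pair(f(c, 0), e)))  →  pair(pair(pair(0, e), pair(0, 0)), pair(pair(e, e), pair(f(c, 0), e)))   [R8 at 1.2]
2. pair(pair(pair(0, e), pair(0, 0)), pair(pair(e, e), pair(f(c, 0), e)))  →  pair(pair(pair(0, e), pair(0, 0)), pair(pair(e, e), pair(c, e)))   [R7 at 2.2.1]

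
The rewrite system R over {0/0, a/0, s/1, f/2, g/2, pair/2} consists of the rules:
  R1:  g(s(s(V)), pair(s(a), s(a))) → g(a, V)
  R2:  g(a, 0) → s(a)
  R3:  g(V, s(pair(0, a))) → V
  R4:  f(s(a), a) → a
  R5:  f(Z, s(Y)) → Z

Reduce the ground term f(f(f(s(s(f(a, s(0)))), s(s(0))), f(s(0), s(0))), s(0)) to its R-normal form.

s(s(a))

1. f(f(f(s(s(f(a, s(0)))), s(s(0))), f(s(0), s(0))), s(0))  →  f(f(s(s(f(a, s(0)))), s(s(0))), f(s(0), s(0)))   [R5 at ε]
2. f(f(s(s(f(a, s(0)))), s(s(0))), f(s(0), s(0)))  →  f(s(s(f(a, s(0)))), f(s(0), s(0)))   [R5 at 1]
3. f(s(s(f(a, s(0)))), f(s(0), s(0)))  →  f(s(s(a)), f(s(0), s(0)))   [R5 at 1.1.1]
4. f(s(s(a)), f(s(0), s(0)))  →  f(s(s(a)), s(0))   [R5 at 2]
5. f(s(s(a)), s(0))  →  s(s(a))   [R5 at ε]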